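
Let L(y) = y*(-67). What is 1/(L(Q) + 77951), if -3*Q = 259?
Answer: 3/251206 ≈ 1.1942e-5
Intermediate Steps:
Q = -259/3 (Q = -1/3*259 = -259/3 ≈ -86.333)
L(y) = -67*y
1/(L(Q) + 77951) = 1/(-67*(-259/3) + 77951) = 1/(17353/3 + 77951) = 1/(251206/3) = 3/251206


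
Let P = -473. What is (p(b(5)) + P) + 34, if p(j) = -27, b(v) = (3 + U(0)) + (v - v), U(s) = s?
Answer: -466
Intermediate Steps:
b(v) = 3 (b(v) = (3 + 0) + (v - v) = 3 + 0 = 3)
(p(b(5)) + P) + 34 = (-27 - 473) + 34 = -500 + 34 = -466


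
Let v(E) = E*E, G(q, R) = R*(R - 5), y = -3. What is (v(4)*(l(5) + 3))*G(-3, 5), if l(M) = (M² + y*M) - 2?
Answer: 0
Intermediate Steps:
G(q, R) = R*(-5 + R)
v(E) = E²
l(M) = -2 + M² - 3*M (l(M) = (M² - 3*M) - 2 = -2 + M² - 3*M)
(v(4)*(l(5) + 3))*G(-3, 5) = (4²*((-2 + 5² - 3*5) + 3))*(5*(-5 + 5)) = (16*((-2 + 25 - 15) + 3))*(5*0) = (16*(8 + 3))*0 = (16*11)*0 = 176*0 = 0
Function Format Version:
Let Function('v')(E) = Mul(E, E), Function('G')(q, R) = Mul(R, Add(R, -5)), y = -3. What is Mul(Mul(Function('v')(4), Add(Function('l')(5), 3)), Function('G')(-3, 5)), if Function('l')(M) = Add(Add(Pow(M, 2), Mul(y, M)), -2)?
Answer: 0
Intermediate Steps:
Function('G')(q, R) = Mul(R, Add(-5, R))
Function('v')(E) = Pow(E, 2)
Function('l')(M) = Add(-2, Pow(M, 2), Mul(-3, M)) (Function('l')(M) = Add(Add(Pow(M, 2), Mul(-3, M)), -2) = Add(-2, Pow(M, 2), Mul(-3, M)))
Mul(Mul(Function('v')(4), Add(Function('l')(5), 3)), Function('G')(-3, 5)) = Mul(Mul(Pow(4, 2), Add(Add(-2, Pow(5, 2), Mul(-3, 5)), 3)), Mul(5, Add(-5, 5))) = Mul(Mul(16, Add(Add(-2, 25, -15), 3)), Mul(5, 0)) = Mul(Mul(16, Add(8, 3)), 0) = Mul(Mul(16, 11), 0) = Mul(176, 0) = 0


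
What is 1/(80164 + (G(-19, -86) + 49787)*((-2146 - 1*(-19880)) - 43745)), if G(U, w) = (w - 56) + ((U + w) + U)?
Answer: -1/1288010567 ≈ -7.7639e-10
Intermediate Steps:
G(U, w) = -56 + 2*U + 2*w (G(U, w) = (-56 + w) + (w + 2*U) = -56 + 2*U + 2*w)
1/(80164 + (G(-19, -86) + 49787)*((-2146 - 1*(-19880)) - 43745)) = 1/(80164 + ((-56 + 2*(-19) + 2*(-86)) + 49787)*((-2146 - 1*(-19880)) - 43745)) = 1/(80164 + ((-56 - 38 - 172) + 49787)*((-2146 + 19880) - 43745)) = 1/(80164 + (-266 + 49787)*(17734 - 43745)) = 1/(80164 + 49521*(-26011)) = 1/(80164 - 1288090731) = 1/(-1288010567) = -1/1288010567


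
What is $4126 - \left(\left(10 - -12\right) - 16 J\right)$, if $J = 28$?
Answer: $4552$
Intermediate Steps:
$4126 - \left(\left(10 - -12\right) - 16 J\right) = 4126 - \left(\left(10 - -12\right) - 448\right) = 4126 - \left(\left(10 + 12\right) - 448\right) = 4126 - \left(22 - 448\right) = 4126 - -426 = 4126 + 426 = 4552$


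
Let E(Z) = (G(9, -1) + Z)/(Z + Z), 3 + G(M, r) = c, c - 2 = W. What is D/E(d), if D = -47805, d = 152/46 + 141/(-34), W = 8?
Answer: 4200466/321 ≈ 13086.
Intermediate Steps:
c = 10 (c = 2 + 8 = 10)
G(M, r) = 7 (G(M, r) = -3 + 10 = 7)
d = -659/782 (d = 152*(1/46) + 141*(-1/34) = 76/23 - 141/34 = -659/782 ≈ -0.84271)
E(Z) = (7 + Z)/(2*Z) (E(Z) = (7 + Z)/(Z + Z) = (7 + Z)/((2*Z)) = (7 + Z)*(1/(2*Z)) = (7 + Z)/(2*Z))
D/E(d) = -47805*(-659/(391*(7 - 659/782))) = -47805/((1/2)*(-782/659)*(4815/782)) = -47805/(-4815/1318) = -47805*(-1318/4815) = 4200466/321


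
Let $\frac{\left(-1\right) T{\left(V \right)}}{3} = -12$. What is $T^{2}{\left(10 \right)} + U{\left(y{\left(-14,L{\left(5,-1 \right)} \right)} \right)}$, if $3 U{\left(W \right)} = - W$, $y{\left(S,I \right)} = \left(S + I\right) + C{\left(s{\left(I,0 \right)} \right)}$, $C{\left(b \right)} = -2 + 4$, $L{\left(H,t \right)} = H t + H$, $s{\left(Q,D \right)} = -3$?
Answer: $1300$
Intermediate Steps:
$T{\left(V \right)} = 36$ ($T{\left(V \right)} = \left(-3\right) \left(-12\right) = 36$)
$L{\left(H,t \right)} = H + H t$
$C{\left(b \right)} = 2$
$y{\left(S,I \right)} = 2 + I + S$ ($y{\left(S,I \right)} = \left(S + I\right) + 2 = \left(I + S\right) + 2 = 2 + I + S$)
$U{\left(W \right)} = - \frac{W}{3}$ ($U{\left(W \right)} = \frac{\left(-1\right) W}{3} = - \frac{W}{3}$)
$T^{2}{\left(10 \right)} + U{\left(y{\left(-14,L{\left(5,-1 \right)} \right)} \right)} = 36^{2} - \frac{2 + 5 \left(1 - 1\right) - 14}{3} = 1296 - \frac{2 + 5 \cdot 0 - 14}{3} = 1296 - \frac{2 + 0 - 14}{3} = 1296 - -4 = 1296 + 4 = 1300$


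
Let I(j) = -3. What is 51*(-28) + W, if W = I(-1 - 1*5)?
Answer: -1431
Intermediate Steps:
W = -3
51*(-28) + W = 51*(-28) - 3 = -1428 - 3 = -1431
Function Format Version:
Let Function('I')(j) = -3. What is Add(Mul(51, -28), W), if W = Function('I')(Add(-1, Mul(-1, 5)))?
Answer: -1431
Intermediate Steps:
W = -3
Add(Mul(51, -28), W) = Add(Mul(51, -28), -3) = Add(-1428, -3) = -1431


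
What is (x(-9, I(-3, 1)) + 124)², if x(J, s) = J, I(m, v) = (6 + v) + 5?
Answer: 13225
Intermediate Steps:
I(m, v) = 11 + v
(x(-9, I(-3, 1)) + 124)² = (-9 + 124)² = 115² = 13225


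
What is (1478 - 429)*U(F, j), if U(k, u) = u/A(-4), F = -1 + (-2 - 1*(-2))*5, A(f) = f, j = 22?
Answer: -11539/2 ≈ -5769.5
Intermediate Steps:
F = -1 (F = -1 + (-2 + 2)*5 = -1 + 0*5 = -1 + 0 = -1)
U(k, u) = -u/4 (U(k, u) = u/(-4) = u*(-1/4) = -u/4)
(1478 - 429)*U(F, j) = (1478 - 429)*(-1/4*22) = 1049*(-11/2) = -11539/2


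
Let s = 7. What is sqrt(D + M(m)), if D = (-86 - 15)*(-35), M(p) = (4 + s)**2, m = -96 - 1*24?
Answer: 2*sqrt(914) ≈ 60.465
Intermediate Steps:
m = -120 (m = -96 - 24 = -120)
M(p) = 121 (M(p) = (4 + 7)**2 = 11**2 = 121)
D = 3535 (D = -101*(-35) = 3535)
sqrt(D + M(m)) = sqrt(3535 + 121) = sqrt(3656) = 2*sqrt(914)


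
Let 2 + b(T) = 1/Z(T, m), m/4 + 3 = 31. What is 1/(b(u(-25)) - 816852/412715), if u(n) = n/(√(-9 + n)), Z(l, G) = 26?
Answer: -10730590/42286617 ≈ -0.25376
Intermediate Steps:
m = 112 (m = -12 + 4*31 = -12 + 124 = 112)
u(n) = n/√(-9 + n)
b(T) = -51/26 (b(T) = -2 + 1/26 = -51/26)
1/(b(u(-25)) - 816852/412715) = 1/(-51/26 - 816852/412715) = 1/(-42286617/10730590) = -10730590/42286617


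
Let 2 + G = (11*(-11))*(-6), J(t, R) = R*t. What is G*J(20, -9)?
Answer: -130320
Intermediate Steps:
G = 724 (G = -2 + (11*(-11))*(-6) = -2 - 121*(-6) = -2 + 726 = 724)
G*J(20, -9) = 724*(-9*20) = 724*(-180) = -130320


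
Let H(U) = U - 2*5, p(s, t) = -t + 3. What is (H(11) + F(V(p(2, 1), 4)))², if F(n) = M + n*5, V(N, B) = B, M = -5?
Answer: 256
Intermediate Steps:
p(s, t) = 3 - t
H(U) = -10 + U (H(U) = U - 10 = -10 + U)
F(n) = -5 + 5*n (F(n) = -5 + n*5 = -5 + 5*n)
(H(11) + F(V(p(2, 1), 4)))² = ((-10 + 11) + (-5 + 5*4))² = (1 + (-5 + 20))² = (1 + 15)² = 16² = 256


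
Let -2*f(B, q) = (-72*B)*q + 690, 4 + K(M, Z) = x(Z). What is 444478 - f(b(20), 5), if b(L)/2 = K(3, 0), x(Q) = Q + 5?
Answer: 444463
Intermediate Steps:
x(Q) = 5 + Q
K(M, Z) = 1 + Z (K(M, Z) = -4 + (5 + Z) = 1 + Z)
b(L) = 2 (b(L) = 2*(1 + 0) = 2*1 = 2)
f(B, q) = -345 + 36*B*q (f(B, q) = -((-72*B)*q + 690)/2 = -(-72*B*q + 690)/2 = -(690 - 72*B*q)/2 = -345 + 36*B*q)
444478 - f(b(20), 5) = 444478 - (-345 + 36*2*5) = 444478 - (-345 + 360) = 444478 - 1*15 = 444478 - 15 = 444463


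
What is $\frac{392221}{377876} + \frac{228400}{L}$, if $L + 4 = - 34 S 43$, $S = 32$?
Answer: $- \frac{16988910563}{4420015572} \approx -3.8436$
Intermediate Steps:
$L = -46788$ ($L = -4 + \left(-34\right) 32 \cdot 43 = -4 - 46784 = -46788$)
$\frac{392221}{377876} + \frac{228400}{L} = \frac{392221}{377876} + \frac{228400}{-46788} = 392221 \cdot \frac{1}{377876} + 228400 \left(- \frac{1}{46788}\right) = \frac{392221}{377876} - \frac{57100}{11697} = - \frac{16988910563}{4420015572}$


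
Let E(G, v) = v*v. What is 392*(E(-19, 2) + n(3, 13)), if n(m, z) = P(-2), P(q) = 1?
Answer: 1960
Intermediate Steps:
E(G, v) = v**2
n(m, z) = 1
392*(E(-19, 2) + n(3, 13)) = 392*(2**2 + 1) = 392*(4 + 1) = 392*5 = 1960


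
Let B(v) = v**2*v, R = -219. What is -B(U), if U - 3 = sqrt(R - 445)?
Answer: 5949 + 1274*I*sqrt(166) ≈ 5949.0 + 16414.0*I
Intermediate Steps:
U = 3 + 2*I*sqrt(166) (U = 3 + sqrt(-219 - 445) = 3 + sqrt(-664) = 3 + 2*I*sqrt(166) ≈ 3.0 + 25.768*I)
B(v) = v**3
-B(U) = -(3 + 2*I*sqrt(166))**3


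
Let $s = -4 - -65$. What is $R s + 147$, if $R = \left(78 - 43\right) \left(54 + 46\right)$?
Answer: $213647$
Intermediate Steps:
$s = 61$ ($s = -4 + 65 = 61$)
$R = 3500$ ($R = 35 \cdot 100 = 3500$)
$R s + 147 = 3500 \cdot 61 + 147 = 213500 + 147 = 213647$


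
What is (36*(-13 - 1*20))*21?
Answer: -24948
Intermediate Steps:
(36*(-13 - 1*20))*21 = (36*(-13 - 20))*21 = (36*(-33))*21 = -1188*21 = -24948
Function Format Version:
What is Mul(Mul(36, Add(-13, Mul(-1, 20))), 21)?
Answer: -24948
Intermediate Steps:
Mul(Mul(36, Add(-13, Mul(-1, 20))), 21) = Mul(Mul(36, Add(-13, -20)), 21) = Mul(Mul(36, -33), 21) = Mul(-1188, 21) = -24948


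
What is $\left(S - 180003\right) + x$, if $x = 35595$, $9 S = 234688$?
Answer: $- \frac{1064984}{9} \approx -1.1833 \cdot 10^{5}$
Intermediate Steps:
$S = \frac{234688}{9}$ ($S = \frac{1}{9} \cdot 234688 = \frac{234688}{9} \approx 26076.0$)
$\left(S - 180003\right) + x = \left(\frac{234688}{9} - 180003\right) + 35595 = - \frac{1385339}{9} + 35595 = - \frac{1064984}{9}$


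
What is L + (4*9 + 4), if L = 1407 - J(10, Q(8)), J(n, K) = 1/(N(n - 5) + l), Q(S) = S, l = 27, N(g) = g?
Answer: 46303/32 ≈ 1447.0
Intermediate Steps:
J(n, K) = 1/(22 + n) (J(n, K) = 1/((n - 5) + 27) = 1/((-5 + n) + 27) = 1/(22 + n))
L = 45023/32 (L = 1407 - 1/(22 + 10) = 1407 - 1/32 = 45023/32 ≈ 1407.0)
L + (4*9 + 4) = 45023/32 + (4*9 + 4) = 45023/32 + (36 + 4) = 45023/32 + 40 = 46303/32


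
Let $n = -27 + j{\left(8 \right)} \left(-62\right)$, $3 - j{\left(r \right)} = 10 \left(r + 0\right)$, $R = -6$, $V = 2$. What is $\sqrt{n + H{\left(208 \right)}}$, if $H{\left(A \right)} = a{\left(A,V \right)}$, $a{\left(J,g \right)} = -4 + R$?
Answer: $\sqrt{4737} \approx 68.826$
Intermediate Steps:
$j{\left(r \right)} = 3 - 10 r$ ($j{\left(r \right)} = 3 - 10 \left(r + 0\right) = 3 - 10 r$)
$a{\left(J,g \right)} = -10$ ($a{\left(J,g \right)} = -4 - 6 = -10$)
$H{\left(A \right)} = -10$
$n = 4747$ ($n = -27 + \left(3 - 80\right) \left(-62\right) = -27 - -4774 = -27 + 4774 = 4747$)
$\sqrt{n + H{\left(208 \right)}} = \sqrt{4747 - 10} = \sqrt{4737}$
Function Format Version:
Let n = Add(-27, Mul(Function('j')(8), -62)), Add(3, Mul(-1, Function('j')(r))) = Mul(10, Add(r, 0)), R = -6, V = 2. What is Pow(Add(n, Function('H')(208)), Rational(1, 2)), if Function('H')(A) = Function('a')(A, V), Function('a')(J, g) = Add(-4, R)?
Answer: Pow(4737, Rational(1, 2)) ≈ 68.826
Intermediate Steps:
Function('j')(r) = Add(3, Mul(-10, r)) (Function('j')(r) = Add(3, Mul(-1, Mul(10, Add(r, 0)))) = Add(3, Mul(-1, Mul(10, r))) = Add(3, Mul(-10, r)))
Function('a')(J, g) = -10 (Function('a')(J, g) = Add(-4, -6) = -10)
Function('H')(A) = -10
n = 4747 (n = Add(-27, Mul(Add(3, Mul(-10, 8)), -62)) = Add(-27, Mul(Add(3, -80), -62)) = Add(-27, Mul(-77, -62)) = Add(-27, 4774) = 4747)
Pow(Add(n, Function('H')(208)), Rational(1, 2)) = Pow(Add(4747, -10), Rational(1, 2)) = Pow(4737, Rational(1, 2))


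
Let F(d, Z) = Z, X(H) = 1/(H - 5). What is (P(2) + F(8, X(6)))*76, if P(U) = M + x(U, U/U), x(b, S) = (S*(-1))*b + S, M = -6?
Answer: -456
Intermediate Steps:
X(H) = 1/(-5 + H)
x(b, S) = S - S*b (x(b, S) = (-S)*b + S = -S*b + S = S - S*b)
P(U) = -5 - U (P(U) = -6 + (U/U)*(1 - U) = -6 + 1*(1 - U) = -6 + (1 - U) = -5 - U)
(P(2) + F(8, X(6)))*76 = ((-5 - 1*2) + 1/(-5 + 6))*76 = ((-5 - 2) + 1/1)*76 = (-7 + 1)*76 = -6*76 = -456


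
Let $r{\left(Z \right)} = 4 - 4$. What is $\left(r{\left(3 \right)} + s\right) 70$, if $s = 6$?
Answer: $420$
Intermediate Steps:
$r{\left(Z \right)} = 0$
$\left(r{\left(3 \right)} + s\right) 70 = \left(0 + 6\right) 70 = 6 \cdot 70 = 420$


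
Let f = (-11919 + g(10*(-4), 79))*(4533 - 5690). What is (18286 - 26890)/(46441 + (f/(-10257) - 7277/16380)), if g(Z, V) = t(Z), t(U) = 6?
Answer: -37065515760/194274124469 ≈ -0.19079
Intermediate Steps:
g(Z, V) = 6
f = 13783341 (f = (-11919 + 6)*(4533 - 5690) = -11913*(-1157) = 13783341)
(18286 - 26890)/(46441 + (f/(-10257) - 7277/16380)) = (18286 - 26890)/(46441 + (13783341/(-10257) - 7277/16380)) = -8604/(46441 + (13783341*(-1/10257) - 7277*1/16380)) = -8604/(46441 + (-353419/263 - 7277/16380)) = -8604/(46441 - 5790917071/4307940) = -8604/194274124469/4307940 = -8604*4307940/194274124469 = -37065515760/194274124469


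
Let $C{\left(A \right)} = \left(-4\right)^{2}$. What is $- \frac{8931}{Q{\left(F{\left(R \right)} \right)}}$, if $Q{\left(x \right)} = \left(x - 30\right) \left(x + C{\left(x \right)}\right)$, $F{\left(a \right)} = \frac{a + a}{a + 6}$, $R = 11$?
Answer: $\frac{860353}{47824} \approx 17.99$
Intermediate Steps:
$C{\left(A \right)} = 16$
$F{\left(a \right)} = \frac{2 a}{6 + a}$
$Q{\left(x \right)} = \left(-30 + x\right) \left(16 + x\right)$ ($Q{\left(x \right)} = \left(x - 30\right) \left(x + 16\right) = \left(-30 + x\right) \left(16 + x\right)$)
$- \frac{8931}{Q{\left(F{\left(R \right)} \right)}} = - \frac{8931}{-480 + \left(2 \cdot 11 \frac{1}{6 + 11}\right)^{2} - 14 \cdot 2 \cdot 11 \frac{1}{6 + 11}} = - \frac{8931}{-480 + \left(2 \cdot 11 \cdot \frac{1}{17}\right)^{2} - 14 \cdot 2 \cdot 11 \cdot \frac{1}{17}} = - \frac{8931}{-480 + \left(\frac{22}{17}\right)^{2} - \frac{308}{17}} = - \frac{8931}{-480 + \frac{484}{289} - \frac{308}{17}} = - \frac{8931}{- \frac{143472}{289}} = \left(-8931\right) \left(- \frac{289}{143472}\right) = \frac{860353}{47824}$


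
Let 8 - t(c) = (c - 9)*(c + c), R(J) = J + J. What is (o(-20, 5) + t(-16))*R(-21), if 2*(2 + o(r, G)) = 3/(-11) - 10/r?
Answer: 733551/22 ≈ 33343.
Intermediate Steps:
R(J) = 2*J
o(r, G) = -47/22 - 5/r (o(r, G) = -2 + (3/(-11) - 10/r)/2 = -2 + (3*(-1/11) - 10/r)/2 = -2 + (-3/11 - 10/r)/2 = -2 + (-3/22 - 5/r) = -47/22 - 5/r)
t(c) = 8 - 2*c*(-9 + c) (t(c) = 8 - (c - 9)*(c + c) = 8 - (-9 + c)*2*c = 8 - 2*c*(-9 + c))
(o(-20, 5) + t(-16))*R(-21) = ((-47/22 - 5/(-20)) + (8 - 2*(-16)² + 18*(-16)))*(2*(-21)) = ((-47/22 - 5*(-1/20)) + (8 - 2*256 - 288))*(-42) = ((-47/22 + ¼) + (8 - 512 - 288))*(-42) = (-83/44 - 792)*(-42) = -34931/44*(-42) = 733551/22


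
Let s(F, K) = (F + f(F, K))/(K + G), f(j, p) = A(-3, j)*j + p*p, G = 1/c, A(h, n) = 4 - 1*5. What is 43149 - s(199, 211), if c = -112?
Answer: 1014667667/23631 ≈ 42938.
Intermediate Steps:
A(h, n) = -1 (A(h, n) = 4 - 5 = -1)
G = -1/112 (G = 1/(-112) = -1/112 ≈ -0.0089286)
f(j, p) = p**2 - j (f(j, p) = -j + p*p = -j + p**2 = p**2 - j)
s(F, K) = K**2/(-1/112 + K) (s(F, K) = (F + (K**2 - F))/(K - 1/112) = K**2/(-1/112 + K))
43149 - s(199, 211) = 43149 - 112*211**2/(-1 + 112*211) = 43149 - 112*44521/(-1 + 23632) = 43149 - 112*44521/23631 = 43149 - 1*4986352/23631 = 43149 - 4986352/23631 = 1014667667/23631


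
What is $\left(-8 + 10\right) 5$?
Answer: $10$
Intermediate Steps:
$\left(-8 + 10\right) 5 = 2 \cdot 5 = 10$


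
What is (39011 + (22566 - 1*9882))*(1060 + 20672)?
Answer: 1123435740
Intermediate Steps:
(39011 + (22566 - 1*9882))*(1060 + 20672) = (39011 + (22566 - 9882))*21732 = (39011 + 12684)*21732 = 51695*21732 = 1123435740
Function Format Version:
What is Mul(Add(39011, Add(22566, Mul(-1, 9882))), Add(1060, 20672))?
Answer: 1123435740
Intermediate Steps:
Mul(Add(39011, Add(22566, Mul(-1, 9882))), Add(1060, 20672)) = Mul(Add(39011, Add(22566, -9882)), 21732) = Mul(Add(39011, 12684), 21732) = Mul(51695, 21732) = 1123435740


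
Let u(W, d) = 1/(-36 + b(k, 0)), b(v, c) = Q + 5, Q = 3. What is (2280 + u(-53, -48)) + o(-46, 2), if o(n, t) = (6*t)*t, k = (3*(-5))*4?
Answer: 64511/28 ≈ 2304.0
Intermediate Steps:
k = -60 (k = -15*4 = -60)
b(v, c) = 8 (b(v, c) = 3 + 5 = 8)
o(n, t) = 6*t**2
u(W, d) = -1/28 (u(W, d) = 1/(-36 + 8) = 1/(-28) = -1/28)
(2280 + u(-53, -48)) + o(-46, 2) = (2280 - 1/28) + 6*2**2 = 63839/28 + 6*4 = 63839/28 + 24 = 64511/28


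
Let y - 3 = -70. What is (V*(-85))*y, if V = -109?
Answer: -620755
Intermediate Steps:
y = -67 (y = 3 - 70 = -67)
(V*(-85))*y = -109*(-85)*(-67) = 9265*(-67) = -620755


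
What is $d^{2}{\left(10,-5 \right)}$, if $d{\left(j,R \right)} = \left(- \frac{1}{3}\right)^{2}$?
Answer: $\frac{1}{81} \approx 0.012346$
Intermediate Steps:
$d{\left(j,R \right)} = \frac{1}{9}$ ($d{\left(j,R \right)} = \left(\left(-1\right) \frac{1}{3}\right)^{2} = \left(- \frac{1}{3}\right)^{2} = \frac{1}{9}$)
$d^{2}{\left(10,-5 \right)} = \left(\frac{1}{9}\right)^{2} = \frac{1}{81}$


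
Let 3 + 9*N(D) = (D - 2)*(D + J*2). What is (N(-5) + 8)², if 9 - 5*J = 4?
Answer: 100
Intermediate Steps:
J = 1 (J = 9/5 - ⅕*4 = 9/5 - ⅘ = 1)
N(D) = -⅓ + (-2 + D)*(2 + D)/9 (N(D) = -⅓ + ((D - 2)*(D + 1*2))/9 = -⅓ + ((-2 + D)*(D + 2))/9 = -⅓ + ((-2 + D)*(2 + D))/9 = -⅓ + (-2 + D)*(2 + D)/9)
(N(-5) + 8)² = ((-7/9 + (⅑)*(-5)²) + 8)² = ((-7/9 + (⅑)*25) + 8)² = ((-7/9 + 25/9) + 8)² = (2 + 8)² = 10² = 100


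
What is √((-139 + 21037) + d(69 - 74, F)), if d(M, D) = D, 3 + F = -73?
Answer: √20822 ≈ 144.30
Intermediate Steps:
F = -76 (F = -3 - 73 = -76)
√((-139 + 21037) + d(69 - 74, F)) = √((-139 + 21037) - 76) = √(20898 - 76) = √20822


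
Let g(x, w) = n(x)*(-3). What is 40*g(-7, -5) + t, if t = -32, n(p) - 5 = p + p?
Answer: 1048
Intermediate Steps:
n(p) = 5 + 2*p (n(p) = 5 + (p + p) = 5 + 2*p)
g(x, w) = -15 - 6*x (g(x, w) = (5 + 2*x)*(-3) = -15 - 6*x)
40*g(-7, -5) + t = 40*(-15 - 6*(-7)) - 32 = 40*(-15 + 42) - 32 = 40*27 - 32 = 1080 - 32 = 1048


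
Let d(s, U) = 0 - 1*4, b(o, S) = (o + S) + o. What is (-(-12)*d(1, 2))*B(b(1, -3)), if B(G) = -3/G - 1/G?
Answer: -192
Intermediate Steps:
b(o, S) = S + 2*o (b(o, S) = (S + o) + o = S + 2*o)
d(s, U) = -4 (d(s, U) = 0 - 4 = -4)
B(G) = -4/G
(-(-12)*d(1, 2))*B(b(1, -3)) = (-(-12)*(-4))*(-4/(-3 + 2*1)) = (-4*12)*(-4/(-3 + 2)) = -(-192)/(-1) = -(-192)*(-1) = -48*4 = -192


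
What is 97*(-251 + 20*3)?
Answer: -18527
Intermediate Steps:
97*(-251 + 20*3) = 97*(-251 + 60) = 97*(-191) = -18527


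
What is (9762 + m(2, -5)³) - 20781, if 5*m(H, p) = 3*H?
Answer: -1377159/125 ≈ -11017.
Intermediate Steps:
m(H, p) = 3*H/5 (m(H, p) = (3*H)/5 = 3*H/5)
(9762 + m(2, -5)³) - 20781 = (9762 + ((⅗)*2)³) - 20781 = (9762 + (6/5)³) - 20781 = (9762 + 216/125) - 20781 = 1220466/125 - 20781 = -1377159/125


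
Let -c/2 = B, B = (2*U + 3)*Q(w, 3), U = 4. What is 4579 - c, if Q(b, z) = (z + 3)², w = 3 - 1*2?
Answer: 5371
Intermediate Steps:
w = 1 (w = 3 - 2 = 1)
Q(b, z) = (3 + z)²
B = 396 (B = (2*4 + 3)*(3 + 3)² = (8 + 3)*6² = 11*36 = 396)
c = -792 (c = -2*396 = -792)
4579 - c = 4579 - 1*(-792) = 4579 + 792 = 5371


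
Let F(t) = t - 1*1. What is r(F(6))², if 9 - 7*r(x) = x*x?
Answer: 256/49 ≈ 5.2245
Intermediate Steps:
F(t) = -1 + t (F(t) = t - 1 = -1 + t)
r(x) = 9/7 - x²/7 (r(x) = 9/7 - x*x/7 = 9/7 - x²/7)
r(F(6))² = (9/7 - (-1 + 6)²/7)² = (9/7 - ⅐*5²)² = (9/7 - ⅐*25)² = (9/7 - 25/7)² = (-16/7)² = 256/49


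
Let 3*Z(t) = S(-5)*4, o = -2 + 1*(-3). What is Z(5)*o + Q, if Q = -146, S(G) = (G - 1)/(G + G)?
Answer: -150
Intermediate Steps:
S(G) = (-1 + G)/(2*G) (S(G) = (-1 + G)/((2*G)) = (-1 + G)*(1/(2*G)) = (-1 + G)/(2*G))
o = -5 (o = -2 - 3 = -5)
Z(t) = ⅘ (Z(t) = (((½)*(-1 - 5)/(-5))*4)/3 = (((½)*(-⅕)*(-6))*4)/3 = ((⅗)*4)/3 = (⅓)*(12/5) = ⅘)
Z(5)*o + Q = (⅘)*(-5) - 146 = -4 - 146 = -150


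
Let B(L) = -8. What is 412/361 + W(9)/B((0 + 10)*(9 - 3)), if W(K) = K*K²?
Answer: -259873/2888 ≈ -89.984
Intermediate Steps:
W(K) = K³
412/361 + W(9)/B((0 + 10)*(9 - 3)) = 412/361 + 9³/(-8) = 412*(1/361) + 729*(-⅛) = 412/361 - 729/8 = -259873/2888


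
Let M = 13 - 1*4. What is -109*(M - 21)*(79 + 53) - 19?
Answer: 172637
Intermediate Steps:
M = 9 (M = 13 - 4 = 9)
-109*(M - 21)*(79 + 53) - 19 = -109*(9 - 21)*(79 + 53) - 19 = -(-1308)*132 - 19 = -109*(-1584) - 19 = 172656 - 19 = 172637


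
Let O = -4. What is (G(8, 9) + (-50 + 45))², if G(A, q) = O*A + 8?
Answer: 841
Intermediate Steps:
G(A, q) = 8 - 4*A (G(A, q) = -4*A + 8 = 8 - 4*A)
(G(8, 9) + (-50 + 45))² = ((8 - 4*8) + (-50 + 45))² = ((8 - 32) - 5)² = (-24 - 5)² = (-29)² = 841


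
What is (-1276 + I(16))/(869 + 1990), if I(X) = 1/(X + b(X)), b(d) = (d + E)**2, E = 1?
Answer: -389179/871995 ≈ -0.44631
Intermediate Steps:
b(d) = (1 + d)**2 (b(d) = (d + 1)**2 = (1 + d)**2)
I(X) = 1/(X + (1 + X)**2)
(-1276 + I(16))/(869 + 1990) = (-1276 + 1/(16 + (1 + 16)**2))/(869 + 1990) = (-1276 + 1/(16 + 17**2))/2859 = (-1276 + 1/(16 + 289))*(1/2859) = (-1276 + 1/305)*(1/2859) = -389179/305*1/2859 = -389179/871995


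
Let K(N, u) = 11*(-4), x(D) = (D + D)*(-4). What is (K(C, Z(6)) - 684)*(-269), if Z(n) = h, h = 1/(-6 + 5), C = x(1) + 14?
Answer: 195832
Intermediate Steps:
x(D) = -8*D (x(D) = (2*D)*(-4) = -8*D)
C = 6 (C = -8*1 + 14 = -8 + 14 = 6)
h = -1 (h = 1/(-1) = -1)
Z(n) = -1
K(N, u) = -44
(K(C, Z(6)) - 684)*(-269) = (-44 - 684)*(-269) = -728*(-269) = 195832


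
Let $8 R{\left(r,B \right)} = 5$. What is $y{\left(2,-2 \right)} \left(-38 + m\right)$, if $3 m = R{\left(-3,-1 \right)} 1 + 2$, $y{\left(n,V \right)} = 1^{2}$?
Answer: $- \frac{297}{8} \approx -37.125$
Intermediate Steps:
$R{\left(r,B \right)} = \frac{5}{8}$ ($R{\left(r,B \right)} = \frac{1}{8} \cdot 5 = \frac{5}{8}$)
$y{\left(n,V \right)} = 1$
$m = \frac{7}{8}$ ($m = \frac{\frac{5}{8} \cdot 1 + 2}{3} = \frac{\frac{5}{8} + 2}{3} = \frac{1}{3} \cdot \frac{21}{8} = \frac{7}{8} \approx 0.875$)
$y{\left(2,-2 \right)} \left(-38 + m\right) = 1 \left(-38 + \frac{7}{8}\right) = 1 \left(- \frac{297}{8}\right) = - \frac{297}{8}$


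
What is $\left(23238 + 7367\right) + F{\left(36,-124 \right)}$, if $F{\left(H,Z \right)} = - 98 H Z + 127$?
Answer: $468204$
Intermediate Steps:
$F{\left(H,Z \right)} = 127 - 98 H Z$ ($F{\left(H,Z \right)} = - 98 H Z + 127 = 127 - 98 H Z$)
$\left(23238 + 7367\right) + F{\left(36,-124 \right)} = \left(23238 + 7367\right) - \left(-127 + 3528 \left(-124\right)\right) = 30605 + \left(127 + 437472\right) = 30605 + 437599 = 468204$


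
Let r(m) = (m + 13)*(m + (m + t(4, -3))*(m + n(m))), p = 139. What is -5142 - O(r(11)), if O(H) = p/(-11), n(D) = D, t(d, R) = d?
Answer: -56423/11 ≈ -5129.4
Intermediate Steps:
r(m) = (13 + m)*(m + 2*m*(4 + m)) (r(m) = (m + 13)*(m + (m + 4)*(m + m)) = (13 + m)*(m + (4 + m)*(2*m)) = (13 + m)*(m + 2*m*(4 + m)))
O(H) = -139/11 (O(H) = 139/(-11) = 139*(-1/11) = -139/11)
-5142 - O(r(11)) = -5142 - 1*(-139/11) = -5142 + 139/11 = -56423/11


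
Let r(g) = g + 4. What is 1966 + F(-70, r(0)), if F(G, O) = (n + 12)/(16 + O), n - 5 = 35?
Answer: 9843/5 ≈ 1968.6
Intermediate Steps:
n = 40 (n = 5 + 35 = 40)
r(g) = 4 + g
F(G, O) = 52/(16 + O) (F(G, O) = (40 + 12)/(16 + O) = 52/(16 + O))
1966 + F(-70, r(0)) = 1966 + 52/(16 + (4 + 0)) = 1966 + 52/(16 + 4) = 1966 + 52/20 = 1966 + 52*(1/20) = 1966 + 13/5 = 9843/5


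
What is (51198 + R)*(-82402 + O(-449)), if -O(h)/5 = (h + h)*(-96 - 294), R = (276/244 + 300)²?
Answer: -967956895342338/3721 ≈ -2.6013e+11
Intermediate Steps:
R = 337420161/3721 (R = (276*(1/244) + 300)² = (69/61 + 300)² = (18369/61)² = 337420161/3721 ≈ 90680.)
O(h) = 3900*h (O(h) = -5*(h + h)*(-96 - 294) = -5*2*h*(-390) = -(-3900)*h = 3900*h)
(51198 + R)*(-82402 + O(-449)) = (51198 + 337420161/3721)*(-82402 + 3900*(-449)) = 527927919*(-82402 - 1751100)/3721 = (527927919/3721)*(-1833502) = -967956895342338/3721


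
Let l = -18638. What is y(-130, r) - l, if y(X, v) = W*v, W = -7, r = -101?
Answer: 19345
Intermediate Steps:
y(X, v) = -7*v
y(-130, r) - l = -7*(-101) - 1*(-18638) = 707 + 18638 = 19345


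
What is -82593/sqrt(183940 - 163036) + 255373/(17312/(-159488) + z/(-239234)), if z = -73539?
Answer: 152246009470744/118546391 - 27531*sqrt(5226)/3484 ≈ 1.2837e+6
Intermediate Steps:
-82593/sqrt(183940 - 163036) + 255373/(17312/(-159488) + z/(-239234)) = -82593/sqrt(183940 - 163036) + 255373/(17312/(-159488) - 73539/(-239234)) = -82593*sqrt(5226)/10452 + 255373/(17312*(-1/159488) - 73539*(-1/239234)) = -82593*sqrt(5226)/10452 + 255373/(-541/4984 + 73539/239234) = -27531*sqrt(5226)/3484 + 255373/(118546391/596171128) = -27531*sqrt(5226)/3484 + 255373*(596171128/118546391) = -27531*sqrt(5226)/3484 + 152246009470744/118546391 = 152246009470744/118546391 - 27531*sqrt(5226)/3484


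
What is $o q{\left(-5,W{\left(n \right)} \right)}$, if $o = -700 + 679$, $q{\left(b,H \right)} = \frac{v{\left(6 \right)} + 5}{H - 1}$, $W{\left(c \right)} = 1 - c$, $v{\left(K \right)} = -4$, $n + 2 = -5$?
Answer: $-3$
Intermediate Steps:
$n = -7$ ($n = -2 - 5 = -7$)
$q{\left(b,H \right)} = \frac{1}{-1 + H}$ ($q{\left(b,H \right)} = \frac{-4 + 5}{H - 1} = 1 \frac{1}{-1 + H} = \frac{1}{-1 + H}$)
$o = -21$
$o q{\left(-5,W{\left(n \right)} \right)} = - \frac{21}{-1 + \left(1 - -7\right)} = - \frac{21}{-1 + \left(1 + 7\right)} = - \frac{21}{-1 + 8} = - \frac{21}{7} = \left(-21\right) \frac{1}{7} = -3$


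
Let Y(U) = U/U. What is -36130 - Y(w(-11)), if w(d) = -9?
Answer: -36131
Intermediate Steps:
Y(U) = 1
-36130 - Y(w(-11)) = -36130 - 1*1 = -36130 - 1 = -36131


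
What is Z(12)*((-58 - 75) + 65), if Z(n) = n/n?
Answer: -68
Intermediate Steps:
Z(n) = 1
Z(12)*((-58 - 75) + 65) = 1*((-58 - 75) + 65) = 1*(-133 + 65) = 1*(-68) = -68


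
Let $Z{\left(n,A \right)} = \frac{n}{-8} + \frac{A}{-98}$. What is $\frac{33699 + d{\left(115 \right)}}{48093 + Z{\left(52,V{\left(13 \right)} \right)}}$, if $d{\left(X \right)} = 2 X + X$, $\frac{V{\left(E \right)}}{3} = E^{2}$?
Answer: $\frac{1668156}{2355985} \approx 0.70805$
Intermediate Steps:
$V{\left(E \right)} = 3 E^{2}$
$Z{\left(n,A \right)} = - \frac{n}{8} - \frac{A}{98}$ ($Z{\left(n,A \right)} = n \left(- \frac{1}{8}\right) + A \left(- \frac{1}{98}\right) = - \frac{n}{8} - \frac{A}{98}$)
$d{\left(X \right)} = 3 X$
$\frac{33699 + d{\left(115 \right)}}{48093 + Z{\left(52,V{\left(13 \right)} \right)}} = \frac{33699 + 3 \cdot 115}{48093 - \left(\frac{13}{2} + \frac{3 \cdot 13^{2}}{98}\right)} = \frac{33699 + 345}{48093 - \left(\frac{13}{2} + \frac{3 \cdot 169}{98}\right)} = \frac{34044}{48093 - \frac{572}{49}} = \frac{34044}{\frac{2355985}{49}} = 34044 \cdot \frac{49}{2355985} = \frac{1668156}{2355985}$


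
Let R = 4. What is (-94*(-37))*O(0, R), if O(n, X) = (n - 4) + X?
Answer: 0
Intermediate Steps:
O(n, X) = -4 + X + n (O(n, X) = (-4 + n) + X = -4 + X + n)
(-94*(-37))*O(0, R) = (-94*(-37))*(-4 + 4 + 0) = 3478*0 = 0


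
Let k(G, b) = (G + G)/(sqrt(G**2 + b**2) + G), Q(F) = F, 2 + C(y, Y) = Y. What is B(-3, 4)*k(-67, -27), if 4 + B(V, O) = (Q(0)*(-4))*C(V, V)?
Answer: 35912/729 + 536*sqrt(5218)/729 ≈ 102.37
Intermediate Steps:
C(y, Y) = -2 + Y
k(G, b) = 2*G/(G + sqrt(G**2 + b**2)) (k(G, b) = (2*G)/(G + sqrt(G**2 + b**2)) = 2*G/(G + sqrt(G**2 + b**2)))
B(V, O) = -4 (B(V, O) = -4 + (0*(-4))*(-2 + V) = -4 + 0*(-2 + V) = -4 + 0 = -4)
B(-3, 4)*k(-67, -27) = -8*(-67)/(-67 + sqrt((-67)**2 + (-27)**2)) = -8*(-67)/(-67 + sqrt(4489 + 729)) = -8*(-67)/(-67 + sqrt(5218)) = -(-536)/(-67 + sqrt(5218)) = 536/(-67 + sqrt(5218))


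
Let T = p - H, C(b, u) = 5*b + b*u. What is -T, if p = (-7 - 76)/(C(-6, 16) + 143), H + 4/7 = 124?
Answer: 15269/119 ≈ 128.31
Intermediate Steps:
H = 864/7 (H = -4/7 + 124 = 864/7 ≈ 123.43)
p = -83/17 (p = (-7 - 76)/(-6*(5 + 16) + 143) = -83/(-6*21 + 143) = -83/(-126 + 143) = -83/17 ≈ -4.8824)
T = -15269/119 (T = -83/17 - 1*864/7 = -83/17 - 864/7 = -15269/119 ≈ -128.31)
-T = -1*(-15269/119) = 15269/119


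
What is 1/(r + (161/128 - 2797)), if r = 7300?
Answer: 128/576545 ≈ 0.00022201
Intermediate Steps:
1/(r + (161/128 - 2797)) = 1/(7300 + (161/128 - 2797)) = 1/(7300 - 357855/128) = 1/(576545/128) = 128/576545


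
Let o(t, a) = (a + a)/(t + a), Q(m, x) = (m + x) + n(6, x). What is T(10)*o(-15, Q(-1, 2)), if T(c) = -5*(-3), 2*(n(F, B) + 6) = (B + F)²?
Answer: 135/2 ≈ 67.500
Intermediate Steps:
n(F, B) = -6 + (B + F)²/2
Q(m, x) = -6 + m + x + (6 + x)²/2 (Q(m, x) = (m + x) + (-6 + (x + 6)²/2) = (m + x) + (-6 + (6 + x)²/2) = -6 + m + x + (6 + x)²/2)
o(t, a) = 2*a/(a + t) (o(t, a) = (2*a)/(a + t) = 2*a/(a + t))
T(c) = 15
T(10)*o(-15, Q(-1, 2)) = 15*(2*(12 - 1 + (½)*2² + 7*2)/((12 - 1 + (½)*2² + 7*2) - 15)) = 15*(2*(12 - 1 + (½)*4 + 14)/((12 - 1 + (½)*4 + 14) - 15)) = 15*(2*(12 - 1 + 2 + 14)/((12 - 1 + 2 + 14) - 15)) = 15*(2*27/(27 - 15)) = 15*(2*27/12) = 15*(2*27*(1/12)) = 15*(9/2) = 135/2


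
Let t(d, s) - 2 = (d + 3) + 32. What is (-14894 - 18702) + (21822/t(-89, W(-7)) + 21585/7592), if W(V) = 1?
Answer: -258225259/7592 ≈ -34013.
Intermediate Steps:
t(d, s) = 37 + d (t(d, s) = 2 + ((d + 3) + 32) = 2 + ((3 + d) + 32) = 2 + (35 + d) = 37 + d)
(-14894 - 18702) + (21822/t(-89, W(-7)) + 21585/7592) = (-14894 - 18702) + (21822/(37 - 89) + 21585/7592) = -33596 + (21822/(-52) + 21585*(1/7592)) = -33596 + (21822*(-1/52) + 21585/7592) = -33596 + (-10911/26 + 21585/7592) = -33596 - 3164427/7592 = -258225259/7592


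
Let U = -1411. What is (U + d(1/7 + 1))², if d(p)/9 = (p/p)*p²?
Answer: 4700884969/2401 ≈ 1.9579e+6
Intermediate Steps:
d(p) = 9*p² (d(p) = 9*((p/p)*p²) = 9*(1*p²) = 9*p²)
(U + d(1/7 + 1))² = (-1411 + 9*(1/7 + 1)²)² = (-1411 + 9*(⅐ + 1)²)² = (-1411 + 9*(8/7)²)² = (-1411 + 9*(64/49))² = (-1411 + 576/49)² = (-68563/49)² = 4700884969/2401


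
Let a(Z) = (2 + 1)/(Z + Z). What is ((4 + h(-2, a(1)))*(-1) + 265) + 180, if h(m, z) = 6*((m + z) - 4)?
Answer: 468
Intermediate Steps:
a(Z) = 3/(2*Z) (a(Z) = 3/((2*Z)) = 3*(1/(2*Z)) = 3/(2*Z))
h(m, z) = -24 + 6*m + 6*z (h(m, z) = 6*(-4 + m + z) = -24 + 6*m + 6*z)
((4 + h(-2, a(1)))*(-1) + 265) + 180 = ((4 + (-24 + 6*(-2) + 6*((3/2)/1)))*(-1) + 265) + 180 = ((4 + (-24 - 12 + 6*((3/2)*1)))*(-1) + 265) + 180 = ((4 + (-24 - 12 + 6*(3/2)))*(-1) + 265) + 180 = ((4 + (-24 - 12 + 9))*(-1) + 265) + 180 = ((4 - 27)*(-1) + 265) + 180 = (-23*(-1) + 265) + 180 = (23 + 265) + 180 = 288 + 180 = 468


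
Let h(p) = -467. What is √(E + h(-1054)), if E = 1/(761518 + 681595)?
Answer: 9*I*√12006945489210/1443113 ≈ 21.61*I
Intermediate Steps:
E = 1/1443113 ≈ 6.9295e-7
√(E + h(-1054)) = √(1/1443113 - 467) = √(-673933770/1443113) = 9*I*√12006945489210/1443113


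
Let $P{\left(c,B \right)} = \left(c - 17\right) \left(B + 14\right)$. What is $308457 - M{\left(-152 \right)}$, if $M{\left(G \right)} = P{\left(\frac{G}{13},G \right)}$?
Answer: $\frac{3958467}{13} \approx 3.045 \cdot 10^{5}$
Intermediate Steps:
$P{\left(c,B \right)} = \left(-17 + c\right) \left(14 + B\right)$
$M{\left(G \right)} = -238 - \frac{207 G}{13} + \frac{G^{2}}{13}$ ($M{\left(G \right)} = -238 - 17 G + 14 \frac{G}{13} + G \frac{G}{13} = -238 - 17 G + \frac{14 G}{13} + \frac{G^{2}}{13} = -238 - \frac{207 G}{13} + \frac{G^{2}}{13}$)
$308457 - M{\left(-152 \right)} = 308457 - \left(-238 - - \frac{31464}{13} + \frac{\left(-152\right)^{2}}{13}\right) = 308457 - \left(-238 + \frac{31464}{13} + \frac{1}{13} \cdot 23104\right) = 308457 - \left(-238 + \frac{31464}{13} + \frac{23104}{13}\right) = 308457 - \frac{51474}{13} = \frac{3958467}{13}$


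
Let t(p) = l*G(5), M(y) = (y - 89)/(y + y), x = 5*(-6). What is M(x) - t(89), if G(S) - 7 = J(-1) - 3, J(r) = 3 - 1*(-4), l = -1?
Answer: 779/60 ≈ 12.983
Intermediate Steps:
x = -30
M(y) = (-89 + y)/(2*y) (M(y) = (-89 + y)/((2*y)) = (-89 + y)*(1/(2*y)) = (-89 + y)/(2*y))
J(r) = 7 (J(r) = 3 + 4 = 7)
G(S) = 11 (G(S) = 7 + (7 - 3) = 7 + 4 = 11)
t(p) = -11 (t(p) = -1*11 = -11)
M(x) - t(89) = (½)*(-89 - 30)/(-30) - 1*(-11) = (½)*(-1/30)*(-119) + 11 = 119/60 + 11 = 779/60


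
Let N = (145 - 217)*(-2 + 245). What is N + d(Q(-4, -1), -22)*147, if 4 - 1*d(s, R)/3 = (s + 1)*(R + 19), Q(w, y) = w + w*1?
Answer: -24993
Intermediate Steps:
Q(w, y) = 2*w (Q(w, y) = w + w = 2*w)
N = -17496 (N = -72*243 = -17496)
d(s, R) = 12 - 3*(1 + s)*(19 + R) (d(s, R) = 12 - 3*(s + 1)*(R + 19) = 12 - 3*(1 + s)*(19 + R))
N + d(Q(-4, -1), -22)*147 = -17496 + (-45 - 114*(-4) - 3*(-22) - 3*(-22)*2*(-4))*147 = -17496 + (-45 - 57*(-8) + 66 - 3*(-22)*(-8))*147 = -17496 + (-45 + 456 + 66 - 528)*147 = -17496 - 51*147 = -17496 - 7497 = -24993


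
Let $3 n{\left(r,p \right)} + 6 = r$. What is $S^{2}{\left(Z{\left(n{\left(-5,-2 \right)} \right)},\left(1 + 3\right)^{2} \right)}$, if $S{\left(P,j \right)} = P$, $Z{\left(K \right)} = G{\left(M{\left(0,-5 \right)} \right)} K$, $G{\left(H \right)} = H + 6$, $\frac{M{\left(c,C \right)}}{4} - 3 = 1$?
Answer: $\frac{58564}{9} \approx 6507.1$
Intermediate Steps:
$n{\left(r,p \right)} = -2 + \frac{r}{3}$
$M{\left(c,C \right)} = 16$ ($M{\left(c,C \right)} = 12 + 4 \cdot 1 = 12 + 4 = 16$)
$G{\left(H \right)} = 6 + H$
$Z{\left(K \right)} = 22 K$ ($Z{\left(K \right)} = \left(6 + 16\right) K = 22 K$)
$S^{2}{\left(Z{\left(n{\left(-5,-2 \right)} \right)},\left(1 + 3\right)^{2} \right)} = \left(22 \left(-2 + \frac{1}{3} \left(-5\right)\right)\right)^{2} = \left(22 \left(-2 - \frac{5}{3}\right)\right)^{2} = \left(22 \left(- \frac{11}{3}\right)\right)^{2} = \left(- \frac{242}{3}\right)^{2} = \frac{58564}{9}$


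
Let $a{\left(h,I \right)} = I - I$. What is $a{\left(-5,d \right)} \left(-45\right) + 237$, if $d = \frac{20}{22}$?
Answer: $237$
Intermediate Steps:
$d = \frac{10}{11}$ ($d = 20 \cdot \frac{1}{22} = \frac{10}{11} \approx 0.90909$)
$a{\left(h,I \right)} = 0$
$a{\left(-5,d \right)} \left(-45\right) + 237 = 0 \left(-45\right) + 237 = 0 + 237 = 237$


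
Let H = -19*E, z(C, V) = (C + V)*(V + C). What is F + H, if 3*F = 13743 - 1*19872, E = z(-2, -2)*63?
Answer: -21195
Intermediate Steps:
z(C, V) = (C + V)² (z(C, V) = (C + V)*(C + V) = (C + V)²)
E = 1008 (E = (-2 - 2)²*63 = (-4)²*63 = 16*63 = 1008)
F = -2043 (F = (13743 - 1*19872)/3 = (13743 - 19872)/3 = (⅓)*(-6129) = -2043)
H = -19152 (H = -19*1008 = -19152)
F + H = -2043 - 19152 = -21195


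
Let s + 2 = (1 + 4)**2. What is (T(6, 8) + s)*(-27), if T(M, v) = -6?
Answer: -459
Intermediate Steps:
s = 23 (s = -2 + (1 + 4)**2 = -2 + 5**2 = -2 + 25 = 23)
(T(6, 8) + s)*(-27) = (-6 + 23)*(-27) = 17*(-27) = -459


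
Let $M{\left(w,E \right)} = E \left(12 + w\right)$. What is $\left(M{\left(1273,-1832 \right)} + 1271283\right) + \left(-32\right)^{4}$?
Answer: $-34261$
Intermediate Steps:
$\left(M{\left(1273,-1832 \right)} + 1271283\right) + \left(-32\right)^{4} = \left(- 1832 \left(12 + 1273\right) + 1271283\right) + \left(-32\right)^{4} = \left(\left(-1832\right) 1285 + 1271283\right) + 1048576 = \left(-2354120 + 1271283\right) + 1048576 = -1082837 + 1048576 = -34261$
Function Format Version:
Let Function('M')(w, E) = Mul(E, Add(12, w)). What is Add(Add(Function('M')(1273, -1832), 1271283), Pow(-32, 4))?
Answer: -34261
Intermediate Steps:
Add(Add(Function('M')(1273, -1832), 1271283), Pow(-32, 4)) = Add(Add(Mul(-1832, Add(12, 1273)), 1271283), Pow(-32, 4)) = Add(Add(Mul(-1832, 1285), 1271283), 1048576) = Add(Add(-2354120, 1271283), 1048576) = Add(-1082837, 1048576) = -34261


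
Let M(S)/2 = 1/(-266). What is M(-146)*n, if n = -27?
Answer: 27/133 ≈ 0.20301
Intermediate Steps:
M(S) = -1/133 (M(S) = 2/(-266) = 2*(-1/266) = -1/133)
M(-146)*n = -1/133*(-27) = 27/133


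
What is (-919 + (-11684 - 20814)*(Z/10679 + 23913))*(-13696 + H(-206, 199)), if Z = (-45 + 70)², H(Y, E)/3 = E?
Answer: 108707874253031803/10679 ≈ 1.0180e+13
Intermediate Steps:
H(Y, E) = 3*E
Z = 625 (Z = 25² = 625)
(-919 + (-11684 - 20814)*(Z/10679 + 23913))*(-13696 + H(-206, 199)) = (-919 + (-11684 - 20814)*(625/10679 + 23913))*(-13696 + 3*199) = (-919 - 32498*(625*(1/10679) + 23913))*(-13696 + 597) = (-919 - 32498*(625/10679 + 23913))*(-13099) = (-919 - 32498*255367552/10679)*(-13099) = (-919 - 8298934704896/10679)*(-13099) = -8298944518897/10679*(-13099) = 108707874253031803/10679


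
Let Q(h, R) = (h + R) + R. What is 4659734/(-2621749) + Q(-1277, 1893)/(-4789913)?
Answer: -22326298431383/12557949617837 ≈ -1.7779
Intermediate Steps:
Q(h, R) = h + 2*R (Q(h, R) = (R + h) + R = h + 2*R)
4659734/(-2621749) + Q(-1277, 1893)/(-4789913) = 4659734/(-2621749) + (-1277 + 2*1893)/(-4789913) = 4659734*(-1/2621749) + (-1277 + 3786)*(-1/4789913) = -4659734/2621749 + 2509*(-1/4789913) = -4659734/2621749 - 2509/4789913 = -22326298431383/12557949617837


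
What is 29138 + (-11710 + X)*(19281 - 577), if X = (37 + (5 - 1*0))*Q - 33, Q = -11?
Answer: -228253182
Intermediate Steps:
X = -495 (X = (37 + (5 - 1*0))*(-11) - 33 = (37 + (5 + 0))*(-11) - 33 = (37 + 5)*(-11) - 33 = 42*(-11) - 33 = -462 - 33 = -495)
29138 + (-11710 + X)*(19281 - 577) = 29138 + (-11710 - 495)*(19281 - 577) = 29138 - 12205*18704 = 29138 - 228282320 = -228253182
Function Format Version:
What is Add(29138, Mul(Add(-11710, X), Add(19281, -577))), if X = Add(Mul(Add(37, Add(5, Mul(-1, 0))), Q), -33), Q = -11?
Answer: -228253182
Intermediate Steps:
X = -495 (X = Add(Mul(Add(37, Add(5, Mul(-1, 0))), -11), -33) = Add(Mul(Add(37, Add(5, 0)), -11), -33) = Add(Mul(Add(37, 5), -11), -33) = Add(Mul(42, -11), -33) = Add(-462, -33) = -495)
Add(29138, Mul(Add(-11710, X), Add(19281, -577))) = Add(29138, Mul(Add(-11710, -495), Add(19281, -577))) = Add(29138, Mul(-12205, 18704)) = Add(29138, -228282320) = -228253182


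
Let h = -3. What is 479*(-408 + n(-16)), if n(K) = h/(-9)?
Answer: -585817/3 ≈ -1.9527e+5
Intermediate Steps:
n(K) = 1/3 (n(K) = -3/(-9) = -3*(-1/9) = 1/3)
479*(-408 + n(-16)) = 479*(-408 + 1/3) = 479*(-1223/3) = -585817/3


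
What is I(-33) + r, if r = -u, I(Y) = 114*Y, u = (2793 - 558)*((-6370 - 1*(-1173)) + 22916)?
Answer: -39605727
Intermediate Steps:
u = 39601965 (u = 2235*((-6370 + 1173) + 22916) = 2235*(-5197 + 22916) = 2235*17719 = 39601965)
r = -39601965 (r = -1*39601965 = -39601965)
I(-33) + r = 114*(-33) - 39601965 = -3762 - 39601965 = -39605727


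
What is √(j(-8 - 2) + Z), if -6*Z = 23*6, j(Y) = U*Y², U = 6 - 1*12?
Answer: I*√623 ≈ 24.96*I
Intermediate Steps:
U = -6 (U = 6 - 12 = -6)
j(Y) = -6*Y²
Z = -23 (Z = -23*6/6 = -⅙*138 = -23)
√(j(-8 - 2) + Z) = √(-6*(-8 - 2)² - 23) = √(-6*(-10)² - 23) = √(-6*100 - 23) = √(-600 - 23) = √(-623) = I*√623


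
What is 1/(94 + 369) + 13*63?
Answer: 379198/463 ≈ 819.00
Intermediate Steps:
1/(94 + 369) + 13*63 = 1/463 + 819 = 379198/463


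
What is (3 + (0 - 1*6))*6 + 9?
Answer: -9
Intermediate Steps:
(3 + (0 - 1*6))*6 + 9 = (3 + (0 - 6))*6 + 9 = (3 - 6)*6 + 9 = -3*6 + 9 = -18 + 9 = -9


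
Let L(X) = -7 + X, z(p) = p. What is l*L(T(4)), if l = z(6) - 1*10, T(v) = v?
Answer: 12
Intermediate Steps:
l = -4 (l = 6 - 1*10 = 6 - 10 = -4)
l*L(T(4)) = -4*(-7 + 4) = -4*(-3) = 12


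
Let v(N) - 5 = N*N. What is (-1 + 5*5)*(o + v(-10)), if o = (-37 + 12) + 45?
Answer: 3000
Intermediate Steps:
v(N) = 5 + N² (v(N) = 5 + N*N = 5 + N²)
o = 20 (o = -25 + 45 = 20)
(-1 + 5*5)*(o + v(-10)) = (-1 + 5*5)*(20 + (5 + (-10)²)) = (-1 + 25)*(20 + (5 + 100)) = 24*(20 + 105) = 24*125 = 3000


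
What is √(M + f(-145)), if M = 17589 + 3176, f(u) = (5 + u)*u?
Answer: √41065 ≈ 202.65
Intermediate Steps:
f(u) = u*(5 + u)
M = 20765
√(M + f(-145)) = √(20765 - 145*(5 - 145)) = √(20765 - 145*(-140)) = √(20765 + 20300) = √41065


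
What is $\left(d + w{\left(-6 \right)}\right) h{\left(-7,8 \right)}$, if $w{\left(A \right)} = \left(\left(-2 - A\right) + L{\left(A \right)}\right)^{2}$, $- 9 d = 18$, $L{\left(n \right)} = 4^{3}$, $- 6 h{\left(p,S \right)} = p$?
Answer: $\frac{16177}{3} \approx 5392.3$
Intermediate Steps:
$h{\left(p,S \right)} = - \frac{p}{6}$
$L{\left(n \right)} = 64$
$d = -2$ ($d = \left(- \frac{1}{9}\right) 18 = -2$)
$w{\left(A \right)} = \left(62 - A\right)^{2}$ ($w{\left(A \right)} = \left(\left(-2 - A\right) + 64\right)^{2} = \left(62 - A\right)^{2}$)
$\left(d + w{\left(-6 \right)}\right) h{\left(-7,8 \right)} = \left(-2 + \left(-62 - 6\right)^{2}\right) \left(\left(- \frac{1}{6}\right) \left(-7\right)\right) = \left(-2 + \left(-68\right)^{2}\right) \frac{7}{6} = \left(-2 + 4624\right) \frac{7}{6} = 4622 \cdot \frac{7}{6} = \frac{16177}{3}$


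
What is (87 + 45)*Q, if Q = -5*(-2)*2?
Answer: 2640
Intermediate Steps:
Q = 20 (Q = 10*2 = 20)
(87 + 45)*Q = (87 + 45)*20 = 132*20 = 2640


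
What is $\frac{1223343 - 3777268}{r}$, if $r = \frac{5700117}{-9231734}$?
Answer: $\frac{23577156255950}{5700117} \approx 4.1363 \cdot 10^{6}$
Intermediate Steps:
$r = - \frac{5700117}{9231734}$ ($r = 5700117 \left(- \frac{1}{9231734}\right) = - \frac{5700117}{9231734} \approx -0.61745$)
$\frac{1223343 - 3777268}{r} = \frac{1223343 - 3777268}{- \frac{5700117}{9231734}} = \left(1223343 - 3777268\right) \left(- \frac{9231734}{5700117}\right) = \left(-2553925\right) \left(- \frac{9231734}{5700117}\right) = \frac{23577156255950}{5700117}$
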